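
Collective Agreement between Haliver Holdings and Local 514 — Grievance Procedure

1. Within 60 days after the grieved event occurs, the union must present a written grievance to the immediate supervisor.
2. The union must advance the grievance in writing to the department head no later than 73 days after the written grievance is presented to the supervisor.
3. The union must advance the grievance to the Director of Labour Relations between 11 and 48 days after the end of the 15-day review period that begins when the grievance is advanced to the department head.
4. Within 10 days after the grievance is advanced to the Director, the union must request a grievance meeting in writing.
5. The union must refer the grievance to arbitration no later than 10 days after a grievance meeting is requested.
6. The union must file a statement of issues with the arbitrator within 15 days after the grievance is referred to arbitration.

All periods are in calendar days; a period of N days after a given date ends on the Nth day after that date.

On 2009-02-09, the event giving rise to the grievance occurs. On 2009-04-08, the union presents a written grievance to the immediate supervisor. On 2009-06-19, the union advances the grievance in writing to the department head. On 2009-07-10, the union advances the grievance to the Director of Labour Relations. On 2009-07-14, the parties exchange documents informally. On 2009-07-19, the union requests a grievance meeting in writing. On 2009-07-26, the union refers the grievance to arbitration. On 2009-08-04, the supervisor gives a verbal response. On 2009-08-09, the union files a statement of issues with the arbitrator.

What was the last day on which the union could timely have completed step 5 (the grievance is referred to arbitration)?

Step 5 runs from 2009-07-19, when a grievance meeting is requested. 10 days after 2009-07-19 is 2009-07-29.

2009-07-29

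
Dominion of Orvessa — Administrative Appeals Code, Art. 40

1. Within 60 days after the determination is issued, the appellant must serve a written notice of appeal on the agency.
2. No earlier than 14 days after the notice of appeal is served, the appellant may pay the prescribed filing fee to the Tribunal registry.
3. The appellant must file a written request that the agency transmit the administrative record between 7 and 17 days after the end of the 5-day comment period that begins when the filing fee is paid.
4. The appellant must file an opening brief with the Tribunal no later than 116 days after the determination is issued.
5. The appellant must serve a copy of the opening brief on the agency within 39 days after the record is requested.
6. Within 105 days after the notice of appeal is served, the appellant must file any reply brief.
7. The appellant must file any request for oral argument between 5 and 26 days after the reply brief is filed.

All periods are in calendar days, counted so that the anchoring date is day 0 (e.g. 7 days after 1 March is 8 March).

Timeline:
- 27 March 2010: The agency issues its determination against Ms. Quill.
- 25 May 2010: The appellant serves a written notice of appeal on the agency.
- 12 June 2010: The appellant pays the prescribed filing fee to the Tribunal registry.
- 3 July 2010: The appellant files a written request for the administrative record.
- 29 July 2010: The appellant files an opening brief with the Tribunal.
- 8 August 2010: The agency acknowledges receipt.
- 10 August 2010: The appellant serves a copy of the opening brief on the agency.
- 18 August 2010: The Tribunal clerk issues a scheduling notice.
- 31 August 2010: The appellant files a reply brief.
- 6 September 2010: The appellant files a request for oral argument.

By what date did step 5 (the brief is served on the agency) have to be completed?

11 August 2010

Step 5 runs from 3 July 2010, when the record is requested. 39 days after 3 July 2010 is 11 August 2010.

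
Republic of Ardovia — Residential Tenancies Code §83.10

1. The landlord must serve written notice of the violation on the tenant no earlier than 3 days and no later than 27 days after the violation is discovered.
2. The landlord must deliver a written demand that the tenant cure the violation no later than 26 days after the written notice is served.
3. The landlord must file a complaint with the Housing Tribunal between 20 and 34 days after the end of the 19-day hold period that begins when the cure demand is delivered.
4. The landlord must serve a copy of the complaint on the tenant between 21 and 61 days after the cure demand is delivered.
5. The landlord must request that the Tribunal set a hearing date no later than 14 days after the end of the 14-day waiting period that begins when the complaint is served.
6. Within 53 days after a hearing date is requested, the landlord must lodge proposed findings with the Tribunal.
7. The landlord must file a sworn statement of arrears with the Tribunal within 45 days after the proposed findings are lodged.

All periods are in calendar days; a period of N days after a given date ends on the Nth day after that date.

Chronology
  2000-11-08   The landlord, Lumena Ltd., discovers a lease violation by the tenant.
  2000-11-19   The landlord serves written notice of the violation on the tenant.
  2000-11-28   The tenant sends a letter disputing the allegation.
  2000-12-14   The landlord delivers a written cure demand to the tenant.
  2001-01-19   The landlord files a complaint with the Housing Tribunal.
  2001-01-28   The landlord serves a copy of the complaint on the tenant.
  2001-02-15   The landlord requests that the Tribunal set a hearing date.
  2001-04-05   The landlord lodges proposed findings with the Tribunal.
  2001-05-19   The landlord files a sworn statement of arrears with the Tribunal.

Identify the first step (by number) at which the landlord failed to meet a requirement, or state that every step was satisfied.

Step 3

(1) the permitted window runs from 2000-11-08 + 3 = 2000-11-11 to 2000-11-08 + 27 = 2000-12-05; done 2000-11-19, which is between those dates.
(2) due by 2000-11-19 + 26 days = 2000-12-15; completed 2000-12-14, before the deadline.
(3) the permitted window runs from 2001-01-02 + 20 = 2001-01-22 to 2001-01-02 + 34 = 2001-02-05; done 2001-01-19 — 3 days before the window opened.
The procedure was therefore not followed at step 3.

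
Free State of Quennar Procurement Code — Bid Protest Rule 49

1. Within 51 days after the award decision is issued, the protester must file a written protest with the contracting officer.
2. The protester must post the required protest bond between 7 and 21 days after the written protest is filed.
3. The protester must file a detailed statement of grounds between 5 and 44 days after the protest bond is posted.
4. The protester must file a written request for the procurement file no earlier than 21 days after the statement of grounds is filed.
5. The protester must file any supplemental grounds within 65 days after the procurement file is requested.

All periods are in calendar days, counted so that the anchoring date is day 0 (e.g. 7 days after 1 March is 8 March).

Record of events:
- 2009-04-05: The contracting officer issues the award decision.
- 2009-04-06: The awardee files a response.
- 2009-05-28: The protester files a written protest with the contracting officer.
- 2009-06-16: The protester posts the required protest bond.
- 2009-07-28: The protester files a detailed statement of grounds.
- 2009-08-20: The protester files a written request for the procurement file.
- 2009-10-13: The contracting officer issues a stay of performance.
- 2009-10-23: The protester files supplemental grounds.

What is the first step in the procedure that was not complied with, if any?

Step 1

(1) due by 2009-04-05 + 51 days = 2009-05-26; 2009-05-28 misses that deadline by 2 days.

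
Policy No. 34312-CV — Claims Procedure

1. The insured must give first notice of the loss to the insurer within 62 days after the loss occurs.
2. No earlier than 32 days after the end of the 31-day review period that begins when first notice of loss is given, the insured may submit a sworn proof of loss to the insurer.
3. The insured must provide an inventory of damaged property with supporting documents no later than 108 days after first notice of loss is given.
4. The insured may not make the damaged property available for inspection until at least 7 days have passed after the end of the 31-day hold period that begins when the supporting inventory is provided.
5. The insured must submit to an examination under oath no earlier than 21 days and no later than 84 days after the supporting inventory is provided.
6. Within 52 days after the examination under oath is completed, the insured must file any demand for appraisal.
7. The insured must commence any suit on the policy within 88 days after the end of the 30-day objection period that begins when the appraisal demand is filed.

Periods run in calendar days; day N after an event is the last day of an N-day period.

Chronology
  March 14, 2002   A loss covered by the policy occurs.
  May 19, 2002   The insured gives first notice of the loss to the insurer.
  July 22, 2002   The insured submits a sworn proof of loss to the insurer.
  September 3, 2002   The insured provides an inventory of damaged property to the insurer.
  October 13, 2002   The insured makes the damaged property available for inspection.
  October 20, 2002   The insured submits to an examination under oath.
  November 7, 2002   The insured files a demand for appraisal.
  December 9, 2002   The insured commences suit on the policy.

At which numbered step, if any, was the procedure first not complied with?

Step 1

Step 1: 62 days after March 14, 2002 (when the loss occurs) is May 15, 2002; done May 19, 2002 — 4 days late.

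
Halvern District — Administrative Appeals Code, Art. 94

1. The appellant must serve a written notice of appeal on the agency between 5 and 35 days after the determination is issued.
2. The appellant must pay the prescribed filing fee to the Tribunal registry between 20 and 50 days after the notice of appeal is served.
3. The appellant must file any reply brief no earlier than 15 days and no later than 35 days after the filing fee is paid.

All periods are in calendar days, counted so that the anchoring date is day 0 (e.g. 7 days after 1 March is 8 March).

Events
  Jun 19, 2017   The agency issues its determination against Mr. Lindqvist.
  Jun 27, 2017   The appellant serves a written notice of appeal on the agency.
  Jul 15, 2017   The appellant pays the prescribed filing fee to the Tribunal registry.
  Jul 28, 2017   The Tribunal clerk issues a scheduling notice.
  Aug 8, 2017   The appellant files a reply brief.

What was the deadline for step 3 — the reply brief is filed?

Step 3 runs from Jul 15, 2017, when the filing fee is paid. The window is 15–35 days after Jul 15, 2017; it closes on Aug 19, 2017.

Aug 19, 2017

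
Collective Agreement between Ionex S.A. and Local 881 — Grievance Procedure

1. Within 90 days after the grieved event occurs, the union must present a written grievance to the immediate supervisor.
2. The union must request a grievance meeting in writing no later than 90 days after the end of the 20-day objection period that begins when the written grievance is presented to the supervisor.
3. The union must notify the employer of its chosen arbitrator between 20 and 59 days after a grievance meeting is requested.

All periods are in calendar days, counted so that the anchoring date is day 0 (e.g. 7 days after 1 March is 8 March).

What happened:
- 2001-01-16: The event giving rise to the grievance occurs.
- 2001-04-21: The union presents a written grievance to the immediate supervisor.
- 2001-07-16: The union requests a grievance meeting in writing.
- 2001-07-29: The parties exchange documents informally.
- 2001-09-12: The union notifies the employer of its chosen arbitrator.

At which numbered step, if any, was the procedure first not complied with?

Step 1

Step 1: 90 days after 2001-01-16 (when the grieved event occurs) is 2001-04-16; 2001-04-21 misses that deadline by 5 days.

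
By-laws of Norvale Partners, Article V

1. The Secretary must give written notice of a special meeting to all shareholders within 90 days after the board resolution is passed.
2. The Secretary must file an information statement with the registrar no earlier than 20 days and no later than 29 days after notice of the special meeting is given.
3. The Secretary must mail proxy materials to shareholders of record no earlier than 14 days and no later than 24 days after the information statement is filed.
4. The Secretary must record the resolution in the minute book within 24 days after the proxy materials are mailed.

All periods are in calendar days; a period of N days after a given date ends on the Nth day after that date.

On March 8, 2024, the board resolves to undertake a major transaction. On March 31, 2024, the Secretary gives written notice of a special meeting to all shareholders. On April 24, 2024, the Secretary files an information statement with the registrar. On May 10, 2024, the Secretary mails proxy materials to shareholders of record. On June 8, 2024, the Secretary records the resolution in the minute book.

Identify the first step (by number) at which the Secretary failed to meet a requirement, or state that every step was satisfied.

Step 4

Step 1 — counting 90 days from March 8, 2024 (when the board resolution is passed) gives a deadline of June 6, 2024; done March 31, 2024 — timely.
Step 2 — 20 and 29 days from March 31, 2024 (when notice of the special meeting is given) are April 20, 2024 and April 29, 2024 respectively; done April 24, 2024 — within the window.
Step 3 — 14 and 24 days from April 24, 2024 (when the information statement is filed) are May 8, 2024 and May 18, 2024 respectively; done May 10, 2024 — within the window.
Step 4 — counting 24 days from May 10, 2024 (when the proxy materials are mailed) gives a deadline of June 3, 2024; done June 8, 2024 — 5 days late.
The procedure was therefore not followed at step 4.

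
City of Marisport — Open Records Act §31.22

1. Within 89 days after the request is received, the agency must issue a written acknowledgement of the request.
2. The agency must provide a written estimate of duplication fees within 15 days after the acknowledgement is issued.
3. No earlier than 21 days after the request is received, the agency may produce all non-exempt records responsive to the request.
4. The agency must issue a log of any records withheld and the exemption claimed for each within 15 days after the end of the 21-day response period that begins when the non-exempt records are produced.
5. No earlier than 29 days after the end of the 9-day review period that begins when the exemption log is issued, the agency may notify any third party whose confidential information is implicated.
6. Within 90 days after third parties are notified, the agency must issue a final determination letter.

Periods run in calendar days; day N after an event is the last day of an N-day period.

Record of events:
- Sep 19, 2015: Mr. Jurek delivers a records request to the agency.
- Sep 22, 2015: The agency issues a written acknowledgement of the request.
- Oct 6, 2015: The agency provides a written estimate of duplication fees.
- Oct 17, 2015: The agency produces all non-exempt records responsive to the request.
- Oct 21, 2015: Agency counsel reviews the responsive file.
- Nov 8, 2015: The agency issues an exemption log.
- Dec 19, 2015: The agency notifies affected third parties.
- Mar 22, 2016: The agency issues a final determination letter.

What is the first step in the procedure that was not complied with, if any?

Step 1: 89 days after Sep 19, 2015 (when the request is received) is Dec 17, 2015; completed Sep 22, 2015, before the deadline.
Step 2: 15 days after Sep 22, 2015 (when the acknowledgement is issued) is Oct 7, 2015; done Oct 6, 2015 — timely.
Step 3: the earliest permitted date is 21 days after Sep 19, 2015 (when the request is received), i.e. Oct 10, 2015; done Oct 17, 2015 — permitted.
Step 4: 15 days after Nov 7, 2015 (end of the 21-day response period, which began when the non-exempt records are produced on Oct 17, 2015) is Nov 22, 2015; Nov 8, 2015 is within that limit.
Step 5: the earliest permitted date is 29 days after Nov 17, 2015 (end of the 9-day review period, which began when the exemption log is issued on Nov 8, 2015), i.e. Dec 16, 2015; Dec 19, 2015 is on or after that date.
Step 6: 90 days after Dec 19, 2015 (when third parties are notified) is Mar 18, 2016; done Mar 22, 2016 — 4 days late.
Later steps need not be reached.

Step 6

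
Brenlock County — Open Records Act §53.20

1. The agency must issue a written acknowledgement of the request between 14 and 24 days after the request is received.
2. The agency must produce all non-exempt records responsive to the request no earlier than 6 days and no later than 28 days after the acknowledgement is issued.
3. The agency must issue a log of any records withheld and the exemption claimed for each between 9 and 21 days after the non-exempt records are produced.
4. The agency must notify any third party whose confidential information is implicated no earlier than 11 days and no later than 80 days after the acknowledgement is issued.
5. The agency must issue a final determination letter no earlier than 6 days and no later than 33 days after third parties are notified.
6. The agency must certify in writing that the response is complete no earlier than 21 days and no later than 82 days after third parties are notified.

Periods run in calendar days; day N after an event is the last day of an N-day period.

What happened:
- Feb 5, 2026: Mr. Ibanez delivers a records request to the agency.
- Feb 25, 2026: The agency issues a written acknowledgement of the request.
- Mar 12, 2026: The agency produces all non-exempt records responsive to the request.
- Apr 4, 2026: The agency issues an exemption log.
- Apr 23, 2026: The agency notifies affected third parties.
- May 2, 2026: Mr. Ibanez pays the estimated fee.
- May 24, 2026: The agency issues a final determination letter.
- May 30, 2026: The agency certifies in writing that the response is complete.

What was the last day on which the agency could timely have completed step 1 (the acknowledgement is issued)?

Mar 1, 2026

Step 1 runs from Feb 5, 2026, when the request is received. The window is 14–24 days after Feb 5, 2026; it closes on Mar 1, 2026.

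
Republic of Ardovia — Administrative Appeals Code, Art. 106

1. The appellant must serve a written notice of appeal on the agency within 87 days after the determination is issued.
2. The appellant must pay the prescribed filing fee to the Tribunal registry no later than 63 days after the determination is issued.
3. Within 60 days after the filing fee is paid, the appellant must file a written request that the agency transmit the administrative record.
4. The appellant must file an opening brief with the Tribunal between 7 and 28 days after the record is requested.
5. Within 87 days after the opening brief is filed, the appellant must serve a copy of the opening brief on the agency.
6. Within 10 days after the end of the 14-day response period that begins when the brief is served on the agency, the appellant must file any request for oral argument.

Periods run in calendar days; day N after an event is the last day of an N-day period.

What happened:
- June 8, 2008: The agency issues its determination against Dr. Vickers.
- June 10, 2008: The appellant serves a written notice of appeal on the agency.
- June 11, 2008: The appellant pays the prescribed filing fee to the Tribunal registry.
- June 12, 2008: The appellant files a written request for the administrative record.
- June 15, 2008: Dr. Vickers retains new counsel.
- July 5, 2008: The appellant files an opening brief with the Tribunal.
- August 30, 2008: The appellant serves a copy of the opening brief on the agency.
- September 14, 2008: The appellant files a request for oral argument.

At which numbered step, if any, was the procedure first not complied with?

Step 1 — counting 87 days from June 8, 2008 (when the determination is issued) gives a deadline of September 3, 2008; done June 10, 2008 — timely.
Step 2 — counting 63 days from June 8, 2008 (when the determination is issued) gives a deadline of August 10, 2008; done June 11, 2008 — timely.
Step 3 — counting 60 days from June 11, 2008 (when the filing fee is paid) gives a deadline of August 10, 2008; completed June 12, 2008, before the deadline.
Step 4 — 7 and 28 days from June 12, 2008 (when the record is requested) are June 19, 2008 and July 10, 2008 respectively; done July 5, 2008 — within the window.
Step 5 — counting 87 days from July 5, 2008 (when the opening brief is filed) gives a deadline of September 30, 2008; August 30, 2008 is within that limit.
Step 6 — counting 10 days from September 13, 2008 (end of the 14-day response period, which began when the brief is served on the agency on August 30, 2008) gives a deadline of September 23, 2008; completed September 14, 2008, before the deadline.

None — every step was satisfied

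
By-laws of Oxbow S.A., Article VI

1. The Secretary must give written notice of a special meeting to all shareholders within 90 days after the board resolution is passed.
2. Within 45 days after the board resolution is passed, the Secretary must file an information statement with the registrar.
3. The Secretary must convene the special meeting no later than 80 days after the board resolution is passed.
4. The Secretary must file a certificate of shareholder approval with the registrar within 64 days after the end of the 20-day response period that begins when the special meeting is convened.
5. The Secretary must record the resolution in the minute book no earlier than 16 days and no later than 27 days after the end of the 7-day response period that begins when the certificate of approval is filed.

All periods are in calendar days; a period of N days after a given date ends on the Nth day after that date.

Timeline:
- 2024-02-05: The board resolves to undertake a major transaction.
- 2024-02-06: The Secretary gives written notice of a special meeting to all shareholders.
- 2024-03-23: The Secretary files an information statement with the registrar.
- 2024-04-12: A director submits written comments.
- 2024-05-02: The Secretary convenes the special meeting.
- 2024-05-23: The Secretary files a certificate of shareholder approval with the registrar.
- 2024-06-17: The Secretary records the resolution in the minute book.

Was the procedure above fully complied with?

No

Step 1 — counting 90 days from 2024-02-05 (when the board resolution is passed) gives a deadline of 2024-05-05; completed 2024-02-06, before the deadline.
Step 2 — counting 45 days from 2024-02-05 (when the board resolution is passed) gives a deadline of 2024-03-21; done 2024-03-23 — 2 days late.
The procedure was therefore not followed at step 2.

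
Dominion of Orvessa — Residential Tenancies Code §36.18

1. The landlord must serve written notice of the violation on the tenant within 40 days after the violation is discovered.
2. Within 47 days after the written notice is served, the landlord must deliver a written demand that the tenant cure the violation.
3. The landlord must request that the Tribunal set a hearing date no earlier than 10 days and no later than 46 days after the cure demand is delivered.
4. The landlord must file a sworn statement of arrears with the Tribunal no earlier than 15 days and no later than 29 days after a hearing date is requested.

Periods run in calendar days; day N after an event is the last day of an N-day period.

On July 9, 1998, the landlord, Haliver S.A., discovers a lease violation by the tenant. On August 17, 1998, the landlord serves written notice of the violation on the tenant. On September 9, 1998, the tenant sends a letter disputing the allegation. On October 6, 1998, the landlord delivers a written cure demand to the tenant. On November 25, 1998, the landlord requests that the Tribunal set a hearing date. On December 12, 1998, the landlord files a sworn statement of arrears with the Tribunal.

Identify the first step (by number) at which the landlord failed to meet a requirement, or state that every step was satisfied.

Step 2

Step 1 — counting 40 days from July 9, 1998 (when the violation is discovered) gives a deadline of August 18, 1998; done August 17, 1998 — timely.
Step 2 — counting 47 days from August 17, 1998 (when the written notice is served) gives a deadline of October 3, 1998; done October 6, 1998 — 3 days late.
Later steps need not be reached.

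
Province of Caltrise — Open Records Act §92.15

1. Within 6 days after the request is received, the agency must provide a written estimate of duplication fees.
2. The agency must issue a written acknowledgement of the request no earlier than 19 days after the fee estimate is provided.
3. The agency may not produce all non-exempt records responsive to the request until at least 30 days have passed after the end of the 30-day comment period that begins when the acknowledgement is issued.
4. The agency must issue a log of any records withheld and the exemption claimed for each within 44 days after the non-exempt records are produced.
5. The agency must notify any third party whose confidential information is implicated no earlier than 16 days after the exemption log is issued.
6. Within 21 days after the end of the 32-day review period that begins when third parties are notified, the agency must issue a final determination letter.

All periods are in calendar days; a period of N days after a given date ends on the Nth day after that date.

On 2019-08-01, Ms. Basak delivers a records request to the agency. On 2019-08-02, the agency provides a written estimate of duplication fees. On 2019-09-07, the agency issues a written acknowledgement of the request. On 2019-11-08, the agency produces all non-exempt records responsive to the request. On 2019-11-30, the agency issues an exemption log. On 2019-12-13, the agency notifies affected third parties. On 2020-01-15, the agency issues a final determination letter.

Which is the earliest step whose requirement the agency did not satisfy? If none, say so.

Step 5

Step 1 — counting 6 days from 2019-08-01 (when the request is received) gives a deadline of 2019-08-07; 2019-08-02 is within that limit.
Step 2 — must wait 19 days from 2019-08-02 (when the fee estimate is provided), so not before 2019-08-21; done 2019-09-07 — permitted.
Step 3 — must wait 30 days from 2019-10-07 (end of the 30-day comment period, which began when the acknowledgement is issued on 2019-09-07), so not before 2019-11-06; 2019-11-08 is on or after that date.
Step 4 — counting 44 days from 2019-11-08 (when the non-exempt records are produced) gives a deadline of 2019-12-22; completed 2019-11-30, before the deadline.
Step 5 — must wait 16 days from 2019-11-30 (when the exemption log is issued), so not before 2019-12-16; acted on 2019-12-13, 3 days prematurely.
The procedure was therefore not followed at step 5.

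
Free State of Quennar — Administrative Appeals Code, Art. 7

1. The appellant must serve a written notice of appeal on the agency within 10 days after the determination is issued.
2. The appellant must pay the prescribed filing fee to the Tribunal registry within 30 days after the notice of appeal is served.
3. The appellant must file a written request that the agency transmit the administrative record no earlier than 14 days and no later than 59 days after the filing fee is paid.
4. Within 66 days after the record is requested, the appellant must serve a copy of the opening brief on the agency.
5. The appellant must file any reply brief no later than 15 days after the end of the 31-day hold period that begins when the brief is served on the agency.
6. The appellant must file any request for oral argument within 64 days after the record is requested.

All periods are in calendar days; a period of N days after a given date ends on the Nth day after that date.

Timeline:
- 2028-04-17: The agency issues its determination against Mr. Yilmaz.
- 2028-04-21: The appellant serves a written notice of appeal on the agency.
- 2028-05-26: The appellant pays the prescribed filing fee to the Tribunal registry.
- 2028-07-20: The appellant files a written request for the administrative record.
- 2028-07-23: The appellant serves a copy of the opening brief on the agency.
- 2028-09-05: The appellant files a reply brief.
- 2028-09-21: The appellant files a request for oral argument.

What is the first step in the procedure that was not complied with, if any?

(1) due by 2028-04-17 + 10 days = 2028-04-27; done 2028-04-21 — timely.
(2) due by 2028-04-21 + 30 days = 2028-05-21; not done until 2028-05-26, 5 days after the deadline.

Step 2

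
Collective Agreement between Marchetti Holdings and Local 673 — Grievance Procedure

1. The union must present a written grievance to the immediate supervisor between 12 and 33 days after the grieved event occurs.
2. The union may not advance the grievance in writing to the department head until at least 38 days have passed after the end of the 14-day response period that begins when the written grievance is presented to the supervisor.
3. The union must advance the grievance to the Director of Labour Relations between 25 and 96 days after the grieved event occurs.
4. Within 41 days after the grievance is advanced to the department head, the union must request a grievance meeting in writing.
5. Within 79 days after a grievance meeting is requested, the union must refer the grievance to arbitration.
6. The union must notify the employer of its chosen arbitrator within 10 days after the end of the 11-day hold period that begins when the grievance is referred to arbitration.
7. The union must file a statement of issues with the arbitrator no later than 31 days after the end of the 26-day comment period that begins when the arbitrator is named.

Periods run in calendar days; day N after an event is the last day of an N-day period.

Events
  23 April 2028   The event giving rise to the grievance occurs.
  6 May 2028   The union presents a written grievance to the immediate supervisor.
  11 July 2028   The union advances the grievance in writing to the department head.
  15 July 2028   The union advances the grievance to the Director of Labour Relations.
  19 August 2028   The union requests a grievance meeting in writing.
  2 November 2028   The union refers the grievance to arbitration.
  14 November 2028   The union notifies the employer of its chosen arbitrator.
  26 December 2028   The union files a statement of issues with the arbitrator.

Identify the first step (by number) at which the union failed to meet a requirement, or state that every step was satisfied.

(1) the permitted window runs from 23 April 2028 + 12 = 5 May 2028 to 23 April 2028 + 33 = 26 May 2028; done 6 May 2028, which is between those dates.
(2) permitted from 20 May 2028 + 38 days = 27 June 2028 onward; done 11 July 2028, after the minimum wait.
(3) the permitted window runs from 23 April 2028 + 25 = 18 May 2028 to 23 April 2028 + 96 = 28 July 2028; done 15 July 2028 — within the window.
(4) due by 11 July 2028 + 41 days = 21 August 2028; 19 August 2028 is within that limit.
(5) due by 19 August 2028 + 79 days = 6 November 2028; completed 2 November 2028, before the deadline.
(6) due by 13 November 2028 + 10 days = 23 November 2028; done 14 November 2028 — timely.
(7) due by 10 December 2028 + 31 days = 10 January 2029; done 26 December 2028 — timely.

None — every step was satisfied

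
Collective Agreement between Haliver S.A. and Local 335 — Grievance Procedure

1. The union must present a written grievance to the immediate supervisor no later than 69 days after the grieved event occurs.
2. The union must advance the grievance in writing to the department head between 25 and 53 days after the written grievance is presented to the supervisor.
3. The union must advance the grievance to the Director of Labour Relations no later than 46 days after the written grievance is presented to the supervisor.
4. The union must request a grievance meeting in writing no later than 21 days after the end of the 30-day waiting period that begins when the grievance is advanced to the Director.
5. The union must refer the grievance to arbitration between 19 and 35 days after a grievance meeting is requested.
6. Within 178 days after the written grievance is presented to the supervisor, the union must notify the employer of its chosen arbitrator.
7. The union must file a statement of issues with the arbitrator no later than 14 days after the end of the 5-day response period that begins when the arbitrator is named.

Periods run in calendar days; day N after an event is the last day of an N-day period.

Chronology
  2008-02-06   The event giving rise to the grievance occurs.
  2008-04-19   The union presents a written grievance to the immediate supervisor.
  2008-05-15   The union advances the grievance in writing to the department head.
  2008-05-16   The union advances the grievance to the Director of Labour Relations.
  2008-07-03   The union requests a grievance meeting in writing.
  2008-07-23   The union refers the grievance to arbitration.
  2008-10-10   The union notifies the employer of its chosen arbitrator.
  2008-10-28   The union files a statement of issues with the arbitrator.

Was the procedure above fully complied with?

Step 1: 69 days after 2008-02-06 (when the grieved event occurs) is 2008-04-15; done 2008-04-19 — 4 days late.
No need to go further; step 1 was not satisfied.

No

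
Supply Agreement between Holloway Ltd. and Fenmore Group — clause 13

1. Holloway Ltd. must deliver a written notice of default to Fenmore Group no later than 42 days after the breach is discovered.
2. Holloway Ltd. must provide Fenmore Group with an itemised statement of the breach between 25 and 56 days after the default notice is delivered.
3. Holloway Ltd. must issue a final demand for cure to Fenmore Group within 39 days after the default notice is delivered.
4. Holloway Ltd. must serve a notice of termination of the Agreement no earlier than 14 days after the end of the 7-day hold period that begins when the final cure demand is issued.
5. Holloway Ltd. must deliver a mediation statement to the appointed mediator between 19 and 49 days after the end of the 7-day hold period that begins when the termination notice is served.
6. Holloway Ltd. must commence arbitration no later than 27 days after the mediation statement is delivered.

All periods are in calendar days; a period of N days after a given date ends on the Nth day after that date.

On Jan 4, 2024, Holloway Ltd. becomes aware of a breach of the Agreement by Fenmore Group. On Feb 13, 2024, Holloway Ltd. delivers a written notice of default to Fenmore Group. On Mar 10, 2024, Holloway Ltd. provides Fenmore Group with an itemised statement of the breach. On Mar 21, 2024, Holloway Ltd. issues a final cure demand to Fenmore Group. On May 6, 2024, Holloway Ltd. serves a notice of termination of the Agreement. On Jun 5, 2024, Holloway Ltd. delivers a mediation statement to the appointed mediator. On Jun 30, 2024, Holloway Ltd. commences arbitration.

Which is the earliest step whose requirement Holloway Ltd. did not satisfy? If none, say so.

None — every step was satisfied

Step 1 — counting 42 days from Jan 4, 2024 (when the breach is discovered) gives a deadline of Feb 15, 2024; done Feb 13, 2024 — timely.
Step 2 — 25 and 56 days from Feb 13, 2024 (when the default notice is delivered) are Mar 9, 2024 and Apr 9, 2024 respectively; done Mar 10, 2024, which is between those dates.
Step 3 — counting 39 days from Feb 13, 2024 (when the default notice is delivered) gives a deadline of Mar 23, 2024; done Mar 21, 2024 — timely.
Step 4 — must wait 14 days from Mar 28, 2024 (end of the 7-day hold period, which began when the final cure demand is issued on Mar 21, 2024), so not before Apr 11, 2024; done May 6, 2024, after the minimum wait.
Step 5 — 19 and 49 days from May 13, 2024 (end of the 7-day hold period, which began when the termination notice is served on May 6, 2024) are Jun 1, 2024 and Jul 1, 2024 respectively; Jun 5, 2024 falls inside that range.
Step 6 — counting 27 days from Jun 5, 2024 (when the mediation statement is delivered) gives a deadline of Jul 2, 2024; done Jun 30, 2024 — timely.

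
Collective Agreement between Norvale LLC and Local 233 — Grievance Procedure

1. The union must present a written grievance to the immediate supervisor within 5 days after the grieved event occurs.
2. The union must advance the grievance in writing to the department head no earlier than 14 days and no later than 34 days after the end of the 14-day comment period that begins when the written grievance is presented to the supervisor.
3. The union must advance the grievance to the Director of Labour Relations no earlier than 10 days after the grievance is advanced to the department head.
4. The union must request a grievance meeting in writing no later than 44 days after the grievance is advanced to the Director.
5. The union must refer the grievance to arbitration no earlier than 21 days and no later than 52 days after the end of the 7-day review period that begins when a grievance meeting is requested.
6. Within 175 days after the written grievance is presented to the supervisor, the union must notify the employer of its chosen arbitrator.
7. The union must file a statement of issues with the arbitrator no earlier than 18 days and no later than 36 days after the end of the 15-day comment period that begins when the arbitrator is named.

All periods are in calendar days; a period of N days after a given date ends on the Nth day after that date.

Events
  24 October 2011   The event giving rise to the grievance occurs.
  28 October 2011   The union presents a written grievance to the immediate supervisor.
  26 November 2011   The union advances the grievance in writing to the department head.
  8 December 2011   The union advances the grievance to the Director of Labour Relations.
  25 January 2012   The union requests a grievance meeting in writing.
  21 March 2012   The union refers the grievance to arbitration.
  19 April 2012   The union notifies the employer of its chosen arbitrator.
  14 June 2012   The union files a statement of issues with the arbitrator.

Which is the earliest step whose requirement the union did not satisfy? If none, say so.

Step 1: 5 days after 24 October 2011 (when the grieved event occurs) is 29 October 2011; done 28 October 2011 — timely.
Step 2: the window is 14–34 days after 11 November 2011 (end of the 14-day comment period, which began when the written grievance is presented to the supervisor on 28 October 2011), so 25 November 2011 through 15 December 2011; done 26 November 2011, which is between those dates.
Step 3: the earliest permitted date is 10 days after 26 November 2011 (when the grievance is advanced to the department head), i.e. 6 December 2011; done 8 December 2011 — permitted.
Step 4: 44 days after 8 December 2011 (when the grievance is advanced to the Director) is 21 January 2012; 25 January 2012 misses that deadline by 4 days.
The analysis stops there.

Step 4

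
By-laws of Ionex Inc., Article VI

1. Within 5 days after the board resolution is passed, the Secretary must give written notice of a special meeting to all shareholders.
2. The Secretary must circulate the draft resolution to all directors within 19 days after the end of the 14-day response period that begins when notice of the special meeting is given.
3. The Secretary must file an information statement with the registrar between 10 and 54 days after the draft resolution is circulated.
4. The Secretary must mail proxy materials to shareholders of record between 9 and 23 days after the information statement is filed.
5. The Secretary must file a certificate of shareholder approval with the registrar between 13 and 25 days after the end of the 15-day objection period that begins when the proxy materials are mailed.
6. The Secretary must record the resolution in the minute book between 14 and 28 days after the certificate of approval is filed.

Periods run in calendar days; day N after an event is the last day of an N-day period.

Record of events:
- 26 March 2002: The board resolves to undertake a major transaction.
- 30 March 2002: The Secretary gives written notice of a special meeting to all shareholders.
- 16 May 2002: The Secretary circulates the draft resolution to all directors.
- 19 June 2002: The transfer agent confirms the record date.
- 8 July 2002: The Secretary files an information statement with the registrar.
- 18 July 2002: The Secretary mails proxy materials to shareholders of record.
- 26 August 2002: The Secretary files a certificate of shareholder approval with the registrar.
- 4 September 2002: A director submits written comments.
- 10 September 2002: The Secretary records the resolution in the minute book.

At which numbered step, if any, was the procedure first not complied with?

Step 1 — counting 5 days from 26 March 2002 (when the board resolution is passed) gives a deadline of 31 March 2002; 30 March 2002 is within that limit.
Step 2 — counting 19 days from 13 April 2002 (end of the 14-day response period, which began when notice of the special meeting is given on 30 March 2002) gives a deadline of 2 May 2002; done 16 May 2002 — 14 days late.
The analysis stops there.

Step 2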